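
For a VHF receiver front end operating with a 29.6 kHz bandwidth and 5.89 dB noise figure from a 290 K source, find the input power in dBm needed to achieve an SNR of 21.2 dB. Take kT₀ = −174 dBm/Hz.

Sensitivity = −174 + 10 log₁₀(B) + NF + SNR_min
= −174 + 44.71 + 5.89 + 21.2
= −102.20 dBm → −102.2 dBm

−102.2 dBm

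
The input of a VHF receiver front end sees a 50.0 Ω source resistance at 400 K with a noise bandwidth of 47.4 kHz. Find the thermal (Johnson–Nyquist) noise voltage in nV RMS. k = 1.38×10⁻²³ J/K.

229 nV

V_n = √(4kTRB)
4kTRB = 4 × 1.38×10⁻²³ × 400 × 5.00×10¹ × 4.74×10⁴ = 5.23×10⁻¹⁴ V²
V_n = √(5.23×10⁻¹⁴) = 2.29×10⁻⁷ V = 229 nV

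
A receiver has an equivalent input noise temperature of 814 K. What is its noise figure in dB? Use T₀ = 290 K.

5.81 dB

F = 1 + T_e/T₀ = 1 + 814/290 = 3.8069
NF = 10 log₁₀(3.8069) = 5.81 dB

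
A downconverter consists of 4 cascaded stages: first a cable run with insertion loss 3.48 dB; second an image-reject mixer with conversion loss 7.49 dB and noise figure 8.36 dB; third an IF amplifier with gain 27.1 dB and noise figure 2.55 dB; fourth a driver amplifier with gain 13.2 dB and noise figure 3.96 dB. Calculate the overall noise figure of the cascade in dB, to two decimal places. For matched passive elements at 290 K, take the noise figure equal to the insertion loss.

14.03 dB

Convert to linear (a loss of L dB is a gain of −L dB): F_i = 10^(NF_i/10), G_i = 10^(G_i,dB/10)
  Stage 1: F_1 = 10^(3.48/10) = 2.228, G_1 = 10^(−3.48/10) = 0.4487
  Stage 2: F_2 = 10^(8.36/10) = 6.855, G_2 = 10^(−7.49/10) = 0.1782
  Stage 3: F_3 = 10^(2.55/10) = 1.799, G_3 = 10^(27.1/10) = 512.9
  Stage 4: F_4 = 10^(3.96/10) = 2.489, G_4 = 10^(13.2/10) = 20.89
Friis cascade:
  F = 2.228 + (6.855 − 1)/0.4487 + (1.799 − 1)/0.07998 + (2.489 − 1)/41.02 = 25.30
NF = 10 log₁₀(25.30) = 14.03 dB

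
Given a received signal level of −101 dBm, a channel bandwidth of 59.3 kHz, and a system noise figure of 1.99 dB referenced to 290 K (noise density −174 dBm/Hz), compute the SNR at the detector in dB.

Noise floor: N = −174 + 10 log₁₀(B) + NF
10 log₁₀(5.93×10⁴) = 47.73 dB
N = −174 + 47.73 + 1.99 = −124.28 dBm
SNR = P_sig − N = −101 − (−124.28) = 23.28 dB → 23.3 dB

23.3 dB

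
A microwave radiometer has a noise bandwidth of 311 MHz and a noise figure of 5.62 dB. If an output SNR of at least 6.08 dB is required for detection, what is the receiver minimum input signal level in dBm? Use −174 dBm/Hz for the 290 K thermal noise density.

−77.4 dBm

Sensitivity = −174 + 10 log₁₀(B) + NF + SNR_min
= −174 + 84.93 + 5.62 + 6.08
= −77.37 dBm → −77.4 dBm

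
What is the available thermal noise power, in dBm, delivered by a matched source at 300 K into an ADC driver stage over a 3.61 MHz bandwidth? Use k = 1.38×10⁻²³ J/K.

P_n = kTB = 1.38×10⁻²³ × 300 × 3.61×10⁶ = 1.49×10⁻¹⁴ W
In dBm: 10 log₁₀(1.49×10⁻¹⁴ / 10⁻³) = −108.3 dBm

−108.3 dBm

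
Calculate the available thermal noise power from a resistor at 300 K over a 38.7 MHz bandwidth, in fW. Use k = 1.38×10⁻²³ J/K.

160 fW

P_n = kTB = 1.38×10⁻²³ × 300 × 3.87×10⁷ = 1.60×10⁻¹³ W = 160 fW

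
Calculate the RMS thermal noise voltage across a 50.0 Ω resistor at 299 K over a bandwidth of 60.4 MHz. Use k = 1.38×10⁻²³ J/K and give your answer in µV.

V_n = √(4kTRB)
4kTRB = 4 × 1.38×10⁻²³ × 299 × 5.00×10¹ × 6.04×10⁷ = 4.98×10⁻¹¹ V²
V_n = √(4.98×10⁻¹¹) = 7.06×10⁻⁶ V = 7.06 µV

7.06 µV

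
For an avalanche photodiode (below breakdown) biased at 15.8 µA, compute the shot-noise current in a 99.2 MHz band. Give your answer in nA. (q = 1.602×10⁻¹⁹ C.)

I_n = √(2qI·B)
2qI·B = 2 × 1.602×10⁻¹⁹ × 1.58×10⁻⁵ × 9.92×10⁷ = 5.02×10⁻¹⁶ A²
I_n = √(5.02×10⁻¹⁶) = 2.24×10⁻⁸ A = 22.4 nA

22.4 nA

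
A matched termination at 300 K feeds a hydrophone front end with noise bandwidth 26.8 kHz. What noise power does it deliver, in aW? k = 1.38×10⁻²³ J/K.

111 aW

P_n = kTB = 1.38×10⁻²³ × 300 × 2.68×10⁴ = 1.11×10⁻¹⁶ W = 111 aW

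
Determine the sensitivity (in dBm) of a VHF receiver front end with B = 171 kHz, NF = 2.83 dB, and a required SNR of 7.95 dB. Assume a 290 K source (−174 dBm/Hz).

−110.9 dBm

Sensitivity = −174 + 10 log₁₀(B) + NF + SNR_min
= −174 + 52.33 + 2.83 + 7.95
= −110.89 dBm → −110.9 dBm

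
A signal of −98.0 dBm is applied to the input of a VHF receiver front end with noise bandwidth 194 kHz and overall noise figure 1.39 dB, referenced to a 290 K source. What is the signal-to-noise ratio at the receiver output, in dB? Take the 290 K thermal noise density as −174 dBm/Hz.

21.7 dB

Noise floor: N = −174 + 10 log₁₀(B) + NF
10 log₁₀(1.94×10⁵) = 52.88 dB
N = −174 + 52.88 + 1.39 = −119.73 dBm
SNR = P_sig − N = −98.0 − (−119.73) = 21.73 dB → 21.7 dB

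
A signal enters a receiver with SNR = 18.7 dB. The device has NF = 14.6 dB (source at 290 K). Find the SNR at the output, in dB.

4.1 dB

By definition F = SNR_in/SNR_out, so in dB: SNR_out = SNR_in − NF
SNR_out = 18.7 − 14.6 = 4.1 dB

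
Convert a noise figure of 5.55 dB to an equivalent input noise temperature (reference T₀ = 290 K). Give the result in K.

751 K

F = 10^(5.55/10) = 3.58922
T_e = (F − 1)·T₀ = (3.58922 − 1) × 290 = 751 K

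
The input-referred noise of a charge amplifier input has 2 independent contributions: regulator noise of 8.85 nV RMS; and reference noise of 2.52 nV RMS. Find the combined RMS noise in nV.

9.20 nV

Uncorrelated sources add in power (mean-square): V_tot = √(ΣV_i²)
V_tot = √[(8.85×10⁻⁹)² + (2.52×10⁻⁹)²] = 9.20×10⁻⁹ V = 9.20 nV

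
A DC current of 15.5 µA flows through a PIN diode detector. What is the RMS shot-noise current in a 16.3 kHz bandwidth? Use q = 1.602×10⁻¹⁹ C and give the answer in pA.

285 pA

I_n = √(2qI·B)
2qI·B = 2 × 1.602×10⁻¹⁹ × 1.55×10⁻⁵ × 1.63×10⁴ = 8.09×10⁻²⁰ A²
I_n = √(8.09×10⁻²⁰) = 2.85×10⁻¹⁰ A = 285 pA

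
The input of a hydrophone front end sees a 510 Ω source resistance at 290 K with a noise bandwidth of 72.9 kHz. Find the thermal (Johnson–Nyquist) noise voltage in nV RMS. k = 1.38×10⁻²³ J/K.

V_n = √(4kTRB)
4kTRB = 4 × 1.38×10⁻²³ × 290 × 5.10×10² × 7.29×10⁴ = 5.95×10⁻¹³ V²
V_n = √(5.95×10⁻¹³) = 7.71×10⁻⁷ V = 771 nV

771 nV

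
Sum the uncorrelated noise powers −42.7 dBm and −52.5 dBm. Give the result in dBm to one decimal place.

−42.3 dBm

Convert to linear, add, convert back:
P₁ = 5.37×10⁻⁸ W, P₂ = 5.62×10⁻⁹ W
P_tot = 5.93×10⁻⁸ W → 10 log₁₀(P_tot / 10⁻³) = −42.3 dBm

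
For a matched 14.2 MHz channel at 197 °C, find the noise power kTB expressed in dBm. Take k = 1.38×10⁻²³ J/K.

−100.4 dBm

T = 197 °C + 273.15 = 470.15 K
P_n = kTB = 1.38×10⁻²³ × 470.15 × 1.42×10⁷ = 9.21×10⁻¹⁴ W
In dBm: 10 log₁₀(9.21×10⁻¹⁴ / 10⁻³) = −100.4 dBm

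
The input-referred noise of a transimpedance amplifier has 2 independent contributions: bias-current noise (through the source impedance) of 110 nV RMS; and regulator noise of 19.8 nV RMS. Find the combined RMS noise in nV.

112 nV

Uncorrelated sources add in power (mean-square): V_tot = √(ΣV_i²)
V_tot = √[(1.10×10⁻⁷)² + (1.98×10⁻⁸)²] = 1.12×10⁻⁷ V = 112 nV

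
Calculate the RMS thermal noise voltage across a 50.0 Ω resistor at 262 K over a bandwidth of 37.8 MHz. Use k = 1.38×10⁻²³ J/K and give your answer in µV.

V_n = √(4kTRB)
4kTRB = 4 × 1.38×10⁻²³ × 262 × 5.00×10¹ × 3.78×10⁷ = 2.73×10⁻¹¹ V²
V_n = √(2.73×10⁻¹¹) = 5.23×10⁻⁶ V = 5.23 µV

5.23 µV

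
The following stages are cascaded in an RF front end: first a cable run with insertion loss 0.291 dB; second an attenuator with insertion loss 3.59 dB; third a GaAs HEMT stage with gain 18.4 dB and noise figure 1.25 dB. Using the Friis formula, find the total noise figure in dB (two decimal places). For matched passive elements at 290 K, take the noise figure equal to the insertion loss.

5.13 dB

Convert to linear (a loss of L dB is a gain of −L dB): F_i = 10^(NF_i/10), G_i = 10^(G_i,dB/10)
  Stage 1: F_1 = 10^(0.291/10) = 1.069, G_1 = 10^(−0.291/10) = 0.9352
  Stage 2: F_2 = 10^(3.59/10) = 2.286, G_2 = 10^(−3.59/10) = 0.4375
  Stage 3: F_3 = 10^(1.25/10) = 1.334, G_3 = 10^(18.4/10) = 69.18
Friis cascade:
  F = 1.069 + (2.286 − 1)/0.9352 + (1.334 − 1)/0.4092 = 3.259
NF = 10 log₁₀(3.259) = 5.13 dB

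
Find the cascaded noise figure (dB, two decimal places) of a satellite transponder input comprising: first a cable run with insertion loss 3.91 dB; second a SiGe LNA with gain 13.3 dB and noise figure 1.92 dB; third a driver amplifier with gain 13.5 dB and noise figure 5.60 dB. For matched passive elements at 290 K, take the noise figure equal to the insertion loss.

Convert to linear (a loss of L dB is a gain of −L dB): F_i = 10^(NF_i/10), G_i = 10^(G_i,dB/10)
  Stage 1: F_1 = 10^(3.91/10) = 2.460, G_1 = 10^(−3.91/10) = 0.4064
  Stage 2: F_2 = 10^(1.92/10) = 1.556, G_2 = 10^(13.3/10) = 21.38
  Stage 3: F_3 = 10^(5.60/10) = 3.631, G_3 = 10^(13.5/10) = 22.39
Friis cascade:
  F = 2.460 + (1.556 − 1)/0.4064 + (3.631 − 1)/8.690 = 4.131
NF = 10 log₁₀(4.131) = 6.16 dB

6.16 dB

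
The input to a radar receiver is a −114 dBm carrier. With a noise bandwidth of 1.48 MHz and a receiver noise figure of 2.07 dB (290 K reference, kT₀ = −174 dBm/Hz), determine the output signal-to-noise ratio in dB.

Noise floor: N = −174 + 10 log₁₀(B) + NF
10 log₁₀(1.48×10⁶) = 61.7 dB
N = −174 + 61.7 + 2.07 = −110.23 dBm
SNR = P_sig − N = −114 − (−110.23) = −3.77 dB → −3.8 dB

−3.8 dB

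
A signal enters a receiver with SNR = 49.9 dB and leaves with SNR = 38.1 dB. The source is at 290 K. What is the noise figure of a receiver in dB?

11.8 dB

NF (dB) = SNR_in(dB) − SNR_out(dB) when the source is at T₀
NF = 49.9 − 38.1 = 11.8 dB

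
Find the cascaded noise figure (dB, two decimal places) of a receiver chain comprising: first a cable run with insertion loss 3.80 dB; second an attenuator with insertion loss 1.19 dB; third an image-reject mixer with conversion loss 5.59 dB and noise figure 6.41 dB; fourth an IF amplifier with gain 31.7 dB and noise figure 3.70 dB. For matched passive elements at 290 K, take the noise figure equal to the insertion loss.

Convert to linear (a loss of L dB is a gain of −L dB): F_i = 10^(NF_i/10), G_i = 10^(G_i,dB/10)
  Stage 1: F_1 = 10^(3.80/10) = 2.399, G_1 = 10^(−3.80/10) = 0.4169
  Stage 2: F_2 = 10^(1.19/10) = 1.315, G_2 = 10^(−1.19/10) = 0.7603
  Stage 3: F_3 = 10^(6.41/10) = 4.375, G_3 = 10^(−5.59/10) = 0.2761
  Stage 4: F_4 = 10^(3.70/10) = 2.344, G_4 = 10^(31.7/10) = 1479
Friis cascade:
  F = 2.399 + (1.315 − 1)/0.4169 + (4.375 − 1)/0.3170 + (2.344 − 1)/0.08750 = 29.17
NF = 10 log₁₀(29.17) = 14.65 dB

14.65 dB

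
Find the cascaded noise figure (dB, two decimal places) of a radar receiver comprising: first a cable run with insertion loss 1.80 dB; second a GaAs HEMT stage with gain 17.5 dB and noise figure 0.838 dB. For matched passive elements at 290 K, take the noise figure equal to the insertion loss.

Convert to linear (a loss of L dB is a gain of −L dB): F_i = 10^(NF_i/10), G_i = 10^(G_i,dB/10)
  Stage 1: F_1 = 10^(1.80/10) = 1.514, G_1 = 10^(−1.80/10) = 0.6607
  Stage 2: F_2 = 10^(0.838/10) = 1.213, G_2 = 10^(17.5/10) = 56.23
Friis cascade:
  F = 1.514 + (1.213 − 1)/0.6607 = 1.836
NF = 10 log₁₀(1.836) = 2.64 dB

2.64 dB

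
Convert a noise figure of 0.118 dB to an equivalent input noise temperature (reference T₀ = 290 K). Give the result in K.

7.99 K

F = 10^(0.118/10) = 1.02754
T_e = (F − 1)·T₀ = (1.02754 − 1) × 290 = 7.99 K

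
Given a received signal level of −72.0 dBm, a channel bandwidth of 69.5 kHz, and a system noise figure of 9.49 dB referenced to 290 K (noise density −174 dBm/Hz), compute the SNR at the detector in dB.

Noise floor: N = −174 + 10 log₁₀(B) + NF
10 log₁₀(6.95×10⁴) = 48.42 dB
N = −174 + 48.42 + 9.49 = −116.09 dBm
SNR = P_sig − N = −72.0 − (−116.09) = 44.09 dB → 44.1 dB

44.1 dB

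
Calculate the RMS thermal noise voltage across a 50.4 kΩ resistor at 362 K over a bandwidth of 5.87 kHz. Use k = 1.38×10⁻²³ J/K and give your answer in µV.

V_n = √(4kTRB)
4kTRB = 4 × 1.38×10⁻²³ × 362 × 5.04×10⁴ × 5.87×10³ = 5.91×10⁻¹² V²
V_n = √(5.91×10⁻¹²) = 2.43×10⁻⁶ V = 2.43 µV

2.43 µV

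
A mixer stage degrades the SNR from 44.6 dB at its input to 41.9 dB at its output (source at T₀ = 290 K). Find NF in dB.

NF (dB) = SNR_in(dB) − SNR_out(dB) when the source is at T₀
NF = 44.6 − 41.9 = 2.7 dB

2.7 dB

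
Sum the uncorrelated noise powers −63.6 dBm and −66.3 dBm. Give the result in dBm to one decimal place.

−61.7 dBm

Convert to linear, add, convert back:
P₁ = 4.37×10⁻¹⁰ W, P₂ = 2.34×10⁻¹⁰ W
P_tot = 6.71×10⁻¹⁰ W → 10 log₁₀(P_tot / 10⁻³) = −61.7 dBm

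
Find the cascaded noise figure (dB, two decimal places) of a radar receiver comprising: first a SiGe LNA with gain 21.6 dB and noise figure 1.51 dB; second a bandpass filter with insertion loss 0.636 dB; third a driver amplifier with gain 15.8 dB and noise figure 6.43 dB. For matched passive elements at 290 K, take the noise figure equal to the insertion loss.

Convert to linear (a loss of L dB is a gain of −L dB): F_i = 10^(NF_i/10), G_i = 10^(G_i,dB/10)
  Stage 1: F_1 = 10^(1.51/10) = 1.416, G_1 = 10^(21.6/10) = 144.5
  Stage 2: F_2 = 10^(0.636/10) = 1.158, G_2 = 10^(−0.636/10) = 0.8638
  Stage 3: F_3 = 10^(6.43/10) = 4.395, G_3 = 10^(15.8/10) = 38.02
Friis cascade:
  F = 1.416 + (1.158 − 1)/144.5 + (4.395 − 1)/124.9 = 1.444
NF = 10 log₁₀(1.444) = 1.60 dB

1.60 dB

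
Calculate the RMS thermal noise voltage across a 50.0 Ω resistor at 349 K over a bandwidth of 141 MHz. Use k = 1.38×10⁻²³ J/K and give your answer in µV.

V_n = √(4kTRB)
4kTRB = 4 × 1.38×10⁻²³ × 349 × 5.00×10¹ × 1.41×10⁸ = 1.36×10⁻¹⁰ V²
V_n = √(1.36×10⁻¹⁰) = 1.17×10⁻⁵ V = 11.7 µV

11.7 µV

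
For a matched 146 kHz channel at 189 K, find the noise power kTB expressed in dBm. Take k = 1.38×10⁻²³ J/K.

P_n = kTB = 1.38×10⁻²³ × 189 × 1.46×10⁵ = 3.81×10⁻¹⁶ W
In dBm: 10 log₁₀(3.81×10⁻¹⁶ / 10⁻³) = −124.2 dBm

−124.2 dBm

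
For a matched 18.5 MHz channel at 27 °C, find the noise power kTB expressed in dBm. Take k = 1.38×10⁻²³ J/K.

T = 27 °C + 273.15 = 300.15 K
P_n = kTB = 1.38×10⁻²³ × 300.15 × 1.85×10⁷ = 7.66×10⁻¹⁴ W
In dBm: 10 log₁₀(7.66×10⁻¹⁴ / 10⁻³) = −101.2 dBm

−101.2 dBm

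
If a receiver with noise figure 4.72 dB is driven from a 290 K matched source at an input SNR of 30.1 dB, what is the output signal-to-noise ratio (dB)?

By definition F = SNR_in/SNR_out, so in dB: SNR_out = SNR_in − NF
SNR_out = 30.1 − 4.72 = 25.38 dB

25.38 dB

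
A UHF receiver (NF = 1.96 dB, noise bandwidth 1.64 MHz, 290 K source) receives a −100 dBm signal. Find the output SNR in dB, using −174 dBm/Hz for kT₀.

9.9 dB

Noise floor: N = −174 + 10 log₁₀(B) + NF
10 log₁₀(1.64×10⁶) = 62.15 dB
N = −174 + 62.15 + 1.96 = −109.89 dBm
SNR = P_sig − N = −100 − (−109.89) = 9.89 dB → 9.9 dB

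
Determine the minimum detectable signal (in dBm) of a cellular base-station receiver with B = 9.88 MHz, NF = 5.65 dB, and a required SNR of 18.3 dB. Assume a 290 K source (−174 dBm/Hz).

−80.1 dBm

Sensitivity = −174 + 10 log₁₀(B) + NF + SNR_min
= −174 + 69.95 + 5.65 + 18.3
= −80.10 dBm → −80.1 dBm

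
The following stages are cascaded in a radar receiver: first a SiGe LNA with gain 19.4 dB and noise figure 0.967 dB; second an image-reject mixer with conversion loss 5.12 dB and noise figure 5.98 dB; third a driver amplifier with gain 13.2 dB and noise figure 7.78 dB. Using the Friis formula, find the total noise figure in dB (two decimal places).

Convert to linear (a loss of L dB is a gain of −L dB): F_i = 10^(NF_i/10), G_i = 10^(G_i,dB/10)
  Stage 1: F_1 = 10^(0.967/10) = 1.249, G_1 = 10^(19.4/10) = 87.10
  Stage 2: F_2 = 10^(5.98/10) = 3.963, G_2 = 10^(−5.12/10) = 0.3076
  Stage 3: F_3 = 10^(7.78/10) = 5.998, G_3 = 10^(13.2/10) = 20.89
Friis cascade:
  F = 1.249 + (3.963 − 1)/87.10 + (5.998 − 1)/26.79 = 1.470
NF = 10 log₁₀(1.470) = 1.67 dB

1.67 dB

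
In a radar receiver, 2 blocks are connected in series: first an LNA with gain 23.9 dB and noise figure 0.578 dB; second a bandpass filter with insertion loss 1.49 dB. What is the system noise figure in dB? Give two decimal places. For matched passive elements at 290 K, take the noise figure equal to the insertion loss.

Convert to linear (a loss of L dB is a gain of −L dB): F_i = 10^(NF_i/10), G_i = 10^(G_i,dB/10)
  Stage 1: F_1 = 10^(0.578/10) = 1.142, G_1 = 10^(23.9/10) = 245.5
  Stage 2: F_2 = 10^(1.49/10) = 1.409, G_2 = 10^(−1.49/10) = 0.7096
Friis cascade:
  F = 1.142 + (1.409 − 1)/245.5 = 1.144
NF = 10 log₁₀(1.144) = 0.58 dB

0.58 dB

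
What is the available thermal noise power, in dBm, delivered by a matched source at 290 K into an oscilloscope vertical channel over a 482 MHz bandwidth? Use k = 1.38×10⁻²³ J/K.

−87.1 dBm

P_n = kTB = 1.38×10⁻²³ × 290 × 4.82×10⁸ = 1.93×10⁻¹² W
In dBm: 10 log₁₀(1.93×10⁻¹² / 10⁻³) = −87.1 dBm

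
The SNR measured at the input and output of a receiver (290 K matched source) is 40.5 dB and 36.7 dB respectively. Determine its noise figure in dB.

3.8 dB

NF (dB) = SNR_in(dB) − SNR_out(dB) when the source is at T₀
NF = 40.5 − 36.7 = 3.8 dB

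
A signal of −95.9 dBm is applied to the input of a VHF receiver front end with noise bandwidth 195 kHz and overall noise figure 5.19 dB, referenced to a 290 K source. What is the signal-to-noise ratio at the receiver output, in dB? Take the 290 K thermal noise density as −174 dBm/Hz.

Noise floor: N = −174 + 10 log₁₀(B) + NF
10 log₁₀(1.95×10⁵) = 52.9 dB
N = −174 + 52.9 + 5.19 = −115.91 dBm
SNR = P_sig − N = −95.9 − (−115.91) = 20.01 dB → 20.0 dB

20.0 dB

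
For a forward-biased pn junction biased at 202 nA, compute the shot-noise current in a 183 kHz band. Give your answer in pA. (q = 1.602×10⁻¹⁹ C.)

109 pA

I_n = √(2qI·B)
2qI·B = 2 × 1.602×10⁻¹⁹ × 2.02×10⁻⁷ × 1.83×10⁵ = 1.18×10⁻²⁰ A²
I_n = √(1.18×10⁻²⁰) = 1.09×10⁻¹⁰ A = 109 pA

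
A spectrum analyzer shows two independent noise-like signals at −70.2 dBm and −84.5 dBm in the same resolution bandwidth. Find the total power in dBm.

Convert to linear, add, convert back:
P₁ = 9.55×10⁻¹¹ W, P₂ = 3.55×10⁻¹² W
P_tot = 9.90×10⁻¹¹ W → 10 log₁₀(P_tot / 10⁻³) = −70.0 dBm

−70.0 dBm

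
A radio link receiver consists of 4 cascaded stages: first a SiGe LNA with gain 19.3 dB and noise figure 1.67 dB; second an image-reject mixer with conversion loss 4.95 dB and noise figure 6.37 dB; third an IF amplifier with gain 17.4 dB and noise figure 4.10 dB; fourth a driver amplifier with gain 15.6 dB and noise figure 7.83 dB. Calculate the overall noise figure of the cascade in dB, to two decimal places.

Convert to linear (a loss of L dB is a gain of −L dB): F_i = 10^(NF_i/10), G_i = 10^(G_i,dB/10)
  Stage 1: F_1 = 10^(1.67/10) = 1.469, G_1 = 10^(19.3/10) = 85.11
  Stage 2: F_2 = 10^(6.37/10) = 4.335, G_2 = 10^(−4.95/10) = 0.3199
  Stage 3: F_3 = 10^(4.10/10) = 2.570, G_3 = 10^(17.4/10) = 54.95
  Stage 4: F_4 = 10^(7.83/10) = 6.067, G_4 = 10^(15.6/10) = 36.31
Friis cascade:
  F = 1.469 + (4.335 − 1)/85.11 + (2.570 − 1)/27.23 + (6.067 − 1)/1496 = 1.569
NF = 10 log₁₀(1.569) = 1.96 dB

1.96 dB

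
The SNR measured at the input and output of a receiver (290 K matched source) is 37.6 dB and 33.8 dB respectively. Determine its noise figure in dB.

NF (dB) = SNR_in(dB) − SNR_out(dB) when the source is at T₀
NF = 37.6 − 33.8 = 3.8 dB

3.8 dB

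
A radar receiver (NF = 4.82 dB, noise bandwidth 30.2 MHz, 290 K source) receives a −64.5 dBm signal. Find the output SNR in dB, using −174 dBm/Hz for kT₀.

29.9 dB

Noise floor: N = −174 + 10 log₁₀(B) + NF
10 log₁₀(3.02×10⁷) = 74.8 dB
N = −174 + 74.8 + 4.82 = −94.38 dBm
SNR = P_sig − N = −64.5 − (−94.38) = 29.88 dB → 29.9 dB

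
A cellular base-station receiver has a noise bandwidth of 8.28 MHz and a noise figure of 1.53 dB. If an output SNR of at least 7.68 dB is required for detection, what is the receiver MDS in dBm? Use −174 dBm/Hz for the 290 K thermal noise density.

−95.6 dBm

Sensitivity = −174 + 10 log₁₀(B) + NF + SNR_min
= −174 + 69.18 + 1.53 + 7.68
= −95.61 dBm → −95.6 dBm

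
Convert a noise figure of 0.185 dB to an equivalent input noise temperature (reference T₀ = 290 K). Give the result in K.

F = 10^(0.185/10) = 1.04352
T_e = (F − 1)·T₀ = (1.04352 − 1) × 290 = 12.6 K

12.6 K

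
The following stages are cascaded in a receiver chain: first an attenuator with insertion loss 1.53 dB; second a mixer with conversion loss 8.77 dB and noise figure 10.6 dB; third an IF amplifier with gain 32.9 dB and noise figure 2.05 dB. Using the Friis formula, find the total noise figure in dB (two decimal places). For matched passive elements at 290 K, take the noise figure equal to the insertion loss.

Convert to linear (a loss of L dB is a gain of −L dB): F_i = 10^(NF_i/10), G_i = 10^(G_i,dB/10)
  Stage 1: F_1 = 10^(1.53/10) = 1.422, G_1 = 10^(−1.53/10) = 0.7031
  Stage 2: F_2 = 10^(10.6/10) = 11.48, G_2 = 10^(−8.77/10) = 0.1327
  Stage 3: F_3 = 10^(2.05/10) = 1.603, G_3 = 10^(32.9/10) = 1950
Friis cascade:
  F = 1.422 + (11.48 − 1)/0.7031 + (1.603 − 1)/0.09333 = 22.79
NF = 10 log₁₀(22.79) = 13.58 dB

13.58 dB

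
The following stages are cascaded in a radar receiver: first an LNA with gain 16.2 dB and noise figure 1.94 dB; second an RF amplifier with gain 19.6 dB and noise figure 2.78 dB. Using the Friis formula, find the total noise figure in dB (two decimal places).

Convert to linear (a loss of L dB is a gain of −L dB): F_i = 10^(NF_i/10), G_i = 10^(G_i,dB/10)
  Stage 1: F_1 = 10^(1.94/10) = 1.563, G_1 = 10^(16.2/10) = 41.69
  Stage 2: F_2 = 10^(2.78/10) = 1.897, G_2 = 10^(19.6/10) = 91.20
Friis cascade:
  F = 1.563 + (1.897 − 1)/41.69 = 1.585
NF = 10 log₁₀(1.585) = 2.00 dB

2.00 dB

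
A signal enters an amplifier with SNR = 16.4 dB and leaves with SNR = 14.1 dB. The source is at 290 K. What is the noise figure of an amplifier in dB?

NF (dB) = SNR_in(dB) − SNR_out(dB) when the source is at T₀
NF = 16.4 − 14.1 = 2.3 dB

2.3 dB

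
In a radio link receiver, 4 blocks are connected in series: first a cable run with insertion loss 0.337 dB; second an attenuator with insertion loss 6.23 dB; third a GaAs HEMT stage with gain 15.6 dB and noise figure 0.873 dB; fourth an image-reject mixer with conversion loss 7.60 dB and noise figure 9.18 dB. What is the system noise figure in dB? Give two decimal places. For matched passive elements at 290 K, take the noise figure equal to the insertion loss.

Convert to linear (a loss of L dB is a gain of −L dB): F_i = 10^(NF_i/10), G_i = 10^(G_i,dB/10)
  Stage 1: F_1 = 10^(0.337/10) = 1.081, G_1 = 10^(−0.337/10) = 0.9253
  Stage 2: F_2 = 10^(6.23/10) = 4.198, G_2 = 10^(−6.23/10) = 0.2382
  Stage 3: F_3 = 10^(0.873/10) = 1.223, G_3 = 10^(15.6/10) = 36.31
  Stage 4: F_4 = 10^(9.18/10) = 8.279, G_4 = 10^(−7.60/10) = 0.1738
Friis cascade:
  F = 1.081 + (4.198 − 1)/0.9253 + (1.223 − 1)/0.2204 + (8.279 − 1)/8.004 = 6.456
NF = 10 log₁₀(6.456) = 8.10 dB

8.10 dB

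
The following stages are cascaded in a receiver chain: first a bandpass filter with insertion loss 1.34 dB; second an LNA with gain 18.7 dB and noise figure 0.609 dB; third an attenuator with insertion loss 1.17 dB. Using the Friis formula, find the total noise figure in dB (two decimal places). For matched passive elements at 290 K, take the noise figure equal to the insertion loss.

Convert to linear (a loss of L dB is a gain of −L dB): F_i = 10^(NF_i/10), G_i = 10^(G_i,dB/10)
  Stage 1: F_1 = 10^(1.34/10) = 1.361, G_1 = 10^(−1.34/10) = 0.7345
  Stage 2: F_2 = 10^(0.609/10) = 1.151, G_2 = 10^(18.7/10) = 74.13
  Stage 3: F_3 = 10^(1.17/10) = 1.309, G_3 = 10^(−1.17/10) = 0.7638
Friis cascade:
  F = 1.361 + (1.151 − 1)/0.7345 + (1.309 − 1)/54.45 = 1.572
NF = 10 log₁₀(1.572) = 1.96 dB

1.96 dB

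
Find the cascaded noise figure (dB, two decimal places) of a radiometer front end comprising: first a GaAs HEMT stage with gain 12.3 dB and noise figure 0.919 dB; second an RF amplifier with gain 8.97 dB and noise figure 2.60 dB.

1.09 dB

Convert to linear (a loss of L dB is a gain of −L dB): F_i = 10^(NF_i/10), G_i = 10^(G_i,dB/10)
  Stage 1: F_1 = 10^(0.919/10) = 1.236, G_1 = 10^(12.3/10) = 16.98
  Stage 2: F_2 = 10^(2.60/10) = 1.820, G_2 = 10^(8.97/10) = 7.889
Friis cascade:
  F = 1.236 + (1.820 − 1)/16.98 = 1.284
NF = 10 log₁₀(1.284) = 1.09 dB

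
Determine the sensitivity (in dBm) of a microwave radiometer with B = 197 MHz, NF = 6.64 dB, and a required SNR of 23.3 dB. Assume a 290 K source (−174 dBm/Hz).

Sensitivity = −174 + 10 log₁₀(B) + NF + SNR_min
= −174 + 82.94 + 6.64 + 23.3
= −61.12 dBm → −61.1 dBm

−61.1 dBm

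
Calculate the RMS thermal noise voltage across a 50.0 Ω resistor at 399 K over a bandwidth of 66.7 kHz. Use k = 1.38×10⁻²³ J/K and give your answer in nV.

V_n = √(4kTRB)
4kTRB = 4 × 1.38×10⁻²³ × 399 × 5.00×10¹ × 6.67×10⁴ = 7.35×10⁻¹⁴ V²
V_n = √(7.35×10⁻¹⁴) = 2.71×10⁻⁷ V = 271 nV

271 nV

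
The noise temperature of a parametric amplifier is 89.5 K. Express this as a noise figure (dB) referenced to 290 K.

1.17 dB

F = 1 + T_e/T₀ = 1 + 89.5/290 = 1.30862
NF = 10 log₁₀(1.30862) = 1.17 dB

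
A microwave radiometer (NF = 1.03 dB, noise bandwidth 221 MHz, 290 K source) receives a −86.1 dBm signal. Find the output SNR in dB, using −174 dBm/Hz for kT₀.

Noise floor: N = −174 + 10 log₁₀(B) + NF
10 log₁₀(2.21×10⁸) = 83.44 dB
N = −174 + 83.44 + 1.03 = −89.53 dBm
SNR = P_sig − N = −86.1 − (−89.53) = 3.43 dB → 3.4 dB

3.4 dB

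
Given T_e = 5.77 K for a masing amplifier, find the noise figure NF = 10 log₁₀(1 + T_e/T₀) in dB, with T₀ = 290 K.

F = 1 + T_e/T₀ = 1 + 5.77/290 = 1.0199
NF = 10 log₁₀(1.0199) = 0.086 dB

0.086 dB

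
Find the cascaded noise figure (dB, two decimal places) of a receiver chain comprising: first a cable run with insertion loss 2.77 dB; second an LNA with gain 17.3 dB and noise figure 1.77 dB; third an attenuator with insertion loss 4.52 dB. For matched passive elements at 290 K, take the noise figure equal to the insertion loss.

4.64 dB

Convert to linear (a loss of L dB is a gain of −L dB): F_i = 10^(NF_i/10), G_i = 10^(G_i,dB/10)
  Stage 1: F_1 = 10^(2.77/10) = 1.892, G_1 = 10^(−2.77/10) = 0.5284
  Stage 2: F_2 = 10^(1.77/10) = 1.503, G_2 = 10^(17.3/10) = 53.70
  Stage 3: F_3 = 10^(4.52/10) = 2.831, G_3 = 10^(−4.52/10) = 0.3532
Friis cascade:
  F = 1.892 + (1.503 − 1)/0.5284 + (2.831 − 1)/28.38 = 2.909
NF = 10 log₁₀(2.909) = 4.64 dB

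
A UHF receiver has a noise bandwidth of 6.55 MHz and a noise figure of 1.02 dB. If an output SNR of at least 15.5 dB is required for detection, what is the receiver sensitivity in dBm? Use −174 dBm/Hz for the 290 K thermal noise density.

−89.3 dBm

Sensitivity = −174 + 10 log₁₀(B) + NF + SNR_min
= −174 + 68.16 + 1.02 + 15.5
= −89.32 dBm → −89.3 dBm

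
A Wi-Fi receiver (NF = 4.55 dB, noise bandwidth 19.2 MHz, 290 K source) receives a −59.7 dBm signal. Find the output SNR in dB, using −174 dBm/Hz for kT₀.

Noise floor: N = −174 + 10 log₁₀(B) + NF
10 log₁₀(1.92×10⁷) = 72.83 dB
N = −174 + 72.83 + 4.55 = −96.62 dBm
SNR = P_sig − N = −59.7 − (−96.62) = 36.92 dB → 36.9 dB

36.9 dB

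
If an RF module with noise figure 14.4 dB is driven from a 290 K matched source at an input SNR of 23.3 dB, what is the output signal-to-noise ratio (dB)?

By definition F = SNR_in/SNR_out, so in dB: SNR_out = SNR_in − NF
SNR_out = 23.3 − 14.4 = 8.9 dB

8.9 dB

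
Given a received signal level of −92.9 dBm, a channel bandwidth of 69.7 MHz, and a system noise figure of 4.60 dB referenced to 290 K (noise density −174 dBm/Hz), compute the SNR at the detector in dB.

Noise floor: N = −174 + 10 log₁₀(B) + NF
10 log₁₀(6.97×10⁷) = 78.43 dB
N = −174 + 78.43 + 4.60 = −90.97 dBm
SNR = P_sig − N = −92.9 − (−90.97) = −1.93 dB → −1.9 dB

−1.9 dB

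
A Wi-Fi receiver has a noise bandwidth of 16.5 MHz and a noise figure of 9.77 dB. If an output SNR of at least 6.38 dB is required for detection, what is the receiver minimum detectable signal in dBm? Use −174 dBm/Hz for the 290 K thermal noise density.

Sensitivity = −174 + 10 log₁₀(B) + NF + SNR_min
= −174 + 72.17 + 9.77 + 6.38
= −85.68 dBm → −85.7 dBm

−85.7 dBm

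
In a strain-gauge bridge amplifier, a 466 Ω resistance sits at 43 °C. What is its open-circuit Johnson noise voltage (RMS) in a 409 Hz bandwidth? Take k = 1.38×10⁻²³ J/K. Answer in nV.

57.7 nV

T = 43 °C + 273.15 = 316.15 K
V_n = √(4kTRB)
4kTRB = 4 × 1.38×10⁻²³ × 316.15 × 4.66×10² × 4.09×10² = 3.33×10⁻¹⁵ V²
V_n = √(3.33×10⁻¹⁵) = 5.77×10⁻⁸ V = 57.7 nV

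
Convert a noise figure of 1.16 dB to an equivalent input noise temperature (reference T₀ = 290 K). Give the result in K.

88.8 K

F = 10^(1.16/10) = 1.30617
T_e = (F − 1)·T₀ = (1.30617 − 1) × 290 = 88.8 K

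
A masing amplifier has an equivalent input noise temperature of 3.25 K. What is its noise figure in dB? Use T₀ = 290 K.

0.048 dB

F = 1 + T_e/T₀ = 1 + 3.25/290 = 1.01121
NF = 10 log₁₀(1.01121) = 0.048 dB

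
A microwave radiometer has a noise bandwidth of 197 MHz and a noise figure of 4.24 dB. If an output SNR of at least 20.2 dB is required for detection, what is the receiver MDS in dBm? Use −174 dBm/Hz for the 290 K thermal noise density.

−66.6 dBm

Sensitivity = −174 + 10 log₁₀(B) + NF + SNR_min
= −174 + 82.94 + 4.24 + 20.2
= −66.62 dBm → −66.6 dBm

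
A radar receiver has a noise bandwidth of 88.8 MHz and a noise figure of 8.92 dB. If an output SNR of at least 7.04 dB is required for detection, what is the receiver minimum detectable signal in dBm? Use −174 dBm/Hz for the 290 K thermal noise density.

−78.6 dBm

Sensitivity = −174 + 10 log₁₀(B) + NF + SNR_min
= −174 + 79.48 + 8.92 + 7.04
= −78.56 dBm → −78.6 dBm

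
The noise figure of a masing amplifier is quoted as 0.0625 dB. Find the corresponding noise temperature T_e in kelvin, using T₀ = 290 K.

F = 10^(0.0625/10) = 1.0145
T_e = (F − 1)·T₀ = (1.0145 − 1) × 290 = 4.20 K

4.20 K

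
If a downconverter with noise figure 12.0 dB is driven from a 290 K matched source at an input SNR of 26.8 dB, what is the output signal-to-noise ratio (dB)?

14.8 dB

By definition F = SNR_in/SNR_out, so in dB: SNR_out = SNR_in − NF
SNR_out = 26.8 − 12.0 = 14.8 dB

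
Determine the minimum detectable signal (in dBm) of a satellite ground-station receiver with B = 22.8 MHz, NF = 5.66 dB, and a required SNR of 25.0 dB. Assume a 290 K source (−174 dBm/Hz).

Sensitivity = −174 + 10 log₁₀(B) + NF + SNR_min
= −174 + 73.58 + 5.66 + 25.0
= −69.76 dBm → −69.8 dBm

−69.8 dBm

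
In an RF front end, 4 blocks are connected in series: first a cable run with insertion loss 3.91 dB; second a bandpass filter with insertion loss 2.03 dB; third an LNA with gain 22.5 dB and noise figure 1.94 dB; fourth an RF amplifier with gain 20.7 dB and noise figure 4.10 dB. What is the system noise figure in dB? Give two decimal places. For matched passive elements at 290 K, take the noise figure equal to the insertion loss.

Convert to linear (a loss of L dB is a gain of −L dB): F_i = 10^(NF_i/10), G_i = 10^(G_i,dB/10)
  Stage 1: F_1 = 10^(3.91/10) = 2.460, G_1 = 10^(−3.91/10) = 0.4064
  Stage 2: F_2 = 10^(2.03/10) = 1.596, G_2 = 10^(−2.03/10) = 0.6266
  Stage 3: F_3 = 10^(1.94/10) = 1.563, G_3 = 10^(22.5/10) = 177.8
  Stage 4: F_4 = 10^(4.10/10) = 2.570, G_4 = 10^(20.7/10) = 117.5
Friis cascade:
  F = 2.460 + (1.596 − 1)/0.4064 + (1.563 − 1)/0.2547 + (2.570 − 1)/45.29 = 6.172
NF = 10 log₁₀(6.172) = 7.90 dB

7.90 dB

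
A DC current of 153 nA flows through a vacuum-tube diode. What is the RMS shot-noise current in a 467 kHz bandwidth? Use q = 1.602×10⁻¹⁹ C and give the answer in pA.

151 pA

I_n = √(2qI·B)
2qI·B = 2 × 1.602×10⁻¹⁹ × 1.53×10⁻⁷ × 4.67×10⁵ = 2.29×10⁻²⁰ A²
I_n = √(2.29×10⁻²⁰) = 1.51×10⁻¹⁰ A = 151 pA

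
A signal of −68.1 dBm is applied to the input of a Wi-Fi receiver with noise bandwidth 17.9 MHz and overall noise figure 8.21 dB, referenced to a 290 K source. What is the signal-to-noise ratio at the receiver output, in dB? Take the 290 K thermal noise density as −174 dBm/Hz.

25.2 dB

Noise floor: N = −174 + 10 log₁₀(B) + NF
10 log₁₀(1.79×10⁷) = 72.53 dB
N = −174 + 72.53 + 8.21 = −93.26 dBm
SNR = P_sig − N = −68.1 − (−93.26) = 25.16 dB → 25.2 dB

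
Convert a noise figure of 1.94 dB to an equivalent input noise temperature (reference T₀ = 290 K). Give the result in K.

F = 10^(1.94/10) = 1.56315
T_e = (F − 1)·T₀ = (1.56315 − 1) × 290 = 163 K

163 K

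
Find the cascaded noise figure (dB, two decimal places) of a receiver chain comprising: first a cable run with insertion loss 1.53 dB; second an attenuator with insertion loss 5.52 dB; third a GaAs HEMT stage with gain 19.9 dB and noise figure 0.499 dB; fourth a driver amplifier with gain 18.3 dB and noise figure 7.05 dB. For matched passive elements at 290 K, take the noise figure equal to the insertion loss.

7.71 dB

Convert to linear (a loss of L dB is a gain of −L dB): F_i = 10^(NF_i/10), G_i = 10^(G_i,dB/10)
  Stage 1: F_1 = 10^(1.53/10) = 1.422, G_1 = 10^(−1.53/10) = 0.7031
  Stage 2: F_2 = 10^(5.52/10) = 3.565, G_2 = 10^(−5.52/10) = 0.2805
  Stage 3: F_3 = 10^(0.499/10) = 1.122, G_3 = 10^(19.9/10) = 97.72
  Stage 4: F_4 = 10^(7.05/10) = 5.070, G_4 = 10^(18.3/10) = 67.61
Friis cascade:
  F = 1.422 + (3.565 − 1)/0.7031 + (1.122 − 1)/0.1972 + (5.070 − 1)/19.28 = 5.898
NF = 10 log₁₀(5.898) = 7.71 dB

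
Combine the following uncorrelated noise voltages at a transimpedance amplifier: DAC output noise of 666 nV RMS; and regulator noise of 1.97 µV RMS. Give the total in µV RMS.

2.08 µV

Uncorrelated sources add in power (mean-square): V_tot = √(ΣV_i²)
V_tot = √[(6.66×10⁻⁷)² + (1.97×10⁻⁶)²] = 2.08×10⁻⁶ V = 2.08 µV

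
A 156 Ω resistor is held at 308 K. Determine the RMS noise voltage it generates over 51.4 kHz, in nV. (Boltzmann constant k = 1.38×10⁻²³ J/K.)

369 nV

V_n = √(4kTRB)
4kTRB = 4 × 1.38×10⁻²³ × 308 × 1.56×10² × 5.14×10⁴ = 1.36×10⁻¹³ V²
V_n = √(1.36×10⁻¹³) = 3.69×10⁻⁷ V = 369 nV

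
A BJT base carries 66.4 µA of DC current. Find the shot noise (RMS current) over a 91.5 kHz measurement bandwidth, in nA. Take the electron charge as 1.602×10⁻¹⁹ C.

1.40 nA

I_n = √(2qI·B)
2qI·B = 2 × 1.602×10⁻¹⁹ × 6.64×10⁻⁵ × 9.15×10⁴ = 1.95×10⁻¹⁸ A²
I_n = √(1.95×10⁻¹⁸) = 1.40×10⁻⁹ A = 1.40 nA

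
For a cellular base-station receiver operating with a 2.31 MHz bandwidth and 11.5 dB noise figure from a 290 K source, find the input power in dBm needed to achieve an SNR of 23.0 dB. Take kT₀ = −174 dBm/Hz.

Sensitivity = −174 + 10 log₁₀(B) + NF + SNR_min
= −174 + 63.64 + 11.5 + 23.0
= −75.86 dBm → −75.9 dBm

−75.9 dBm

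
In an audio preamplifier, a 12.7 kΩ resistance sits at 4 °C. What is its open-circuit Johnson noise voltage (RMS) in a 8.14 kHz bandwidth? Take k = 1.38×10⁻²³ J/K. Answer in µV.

1.26 µV

T = 4 °C + 273.15 = 277.15 K
V_n = √(4kTRB)
4kTRB = 4 × 1.38×10⁻²³ × 277.15 × 1.27×10⁴ × 8.14×10³ = 1.58×10⁻¹² V²
V_n = √(1.58×10⁻¹²) = 1.26×10⁻⁶ V = 1.26 µV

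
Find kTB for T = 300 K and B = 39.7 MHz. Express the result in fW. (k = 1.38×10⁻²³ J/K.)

P_n = kTB = 1.38×10⁻²³ × 300 × 3.97×10⁷ = 1.64×10⁻¹³ W = 164 fW

164 fW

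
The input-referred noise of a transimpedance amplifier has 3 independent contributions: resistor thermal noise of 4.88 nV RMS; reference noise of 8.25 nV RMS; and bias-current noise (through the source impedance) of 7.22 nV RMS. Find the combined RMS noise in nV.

12.0 nV

Uncorrelated sources add in power (mean-square): V_tot = √(ΣV_i²)
V_tot = √[(4.88×10⁻⁹)² + (8.25×10⁻⁹)² + (7.22×10⁻⁹)²] = 1.20×10⁻⁸ V = 12.0 nV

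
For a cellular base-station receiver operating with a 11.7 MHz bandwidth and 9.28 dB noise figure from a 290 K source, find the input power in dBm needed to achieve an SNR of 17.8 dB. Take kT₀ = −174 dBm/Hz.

Sensitivity = −174 + 10 log₁₀(B) + NF + SNR_min
= −174 + 70.68 + 9.28 + 17.8
= −76.24 dBm → −76.2 dBm

−76.2 dBm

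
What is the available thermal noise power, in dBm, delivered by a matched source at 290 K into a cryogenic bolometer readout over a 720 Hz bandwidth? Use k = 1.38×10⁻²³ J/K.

P_n = kTB = 1.38×10⁻²³ × 290 × 7.20×10² = 2.88×10⁻¹⁸ W
In dBm: 10 log₁₀(2.88×10⁻¹⁸ / 10⁻³) = −145.4 dBm

−145.4 dBm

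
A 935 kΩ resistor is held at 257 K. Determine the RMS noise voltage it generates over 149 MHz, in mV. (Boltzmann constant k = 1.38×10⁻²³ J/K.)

1.41 mV

V_n = √(4kTRB)
4kTRB = 4 × 1.38×10⁻²³ × 257 × 9.35×10⁵ × 1.49×10⁸ = 1.98×10⁻⁶ V²
V_n = √(1.98×10⁻⁶) = 1.41×10⁻³ V = 1.41 mV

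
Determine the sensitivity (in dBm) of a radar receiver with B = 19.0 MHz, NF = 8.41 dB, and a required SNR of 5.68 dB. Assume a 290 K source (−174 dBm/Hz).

−87.1 dBm

Sensitivity = −174 + 10 log₁₀(B) + NF + SNR_min
= −174 + 72.79 + 8.41 + 5.68
= −87.12 dBm → −87.1 dBm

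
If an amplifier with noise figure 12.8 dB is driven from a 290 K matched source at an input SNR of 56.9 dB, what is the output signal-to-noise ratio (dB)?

44.1 dB

By definition F = SNR_in/SNR_out, so in dB: SNR_out = SNR_in − NF
SNR_out = 56.9 − 12.8 = 44.1 dB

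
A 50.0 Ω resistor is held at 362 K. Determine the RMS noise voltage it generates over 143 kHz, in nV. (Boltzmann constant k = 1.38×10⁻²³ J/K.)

V_n = √(4kTRB)
4kTRB = 4 × 1.38×10⁻²³ × 362 × 5.00×10¹ × 1.43×10⁵ = 1.43×10⁻¹³ V²
V_n = √(1.43×10⁻¹³) = 3.78×10⁻⁷ V = 378 nV

378 nV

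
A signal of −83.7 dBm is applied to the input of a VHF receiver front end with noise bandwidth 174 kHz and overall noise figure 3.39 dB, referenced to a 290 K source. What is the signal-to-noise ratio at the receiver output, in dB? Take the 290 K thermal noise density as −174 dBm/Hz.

Noise floor: N = −174 + 10 log₁₀(B) + NF
10 log₁₀(1.74×10⁵) = 52.41 dB
N = −174 + 52.41 + 3.39 = −118.20 dBm
SNR = P_sig − N = −83.7 − (−118.20) = 34.50 dB → 34.5 dB

34.5 dB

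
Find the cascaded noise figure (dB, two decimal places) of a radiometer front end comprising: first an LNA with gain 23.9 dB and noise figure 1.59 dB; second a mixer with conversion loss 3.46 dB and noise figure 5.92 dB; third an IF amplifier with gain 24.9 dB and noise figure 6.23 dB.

Convert to linear (a loss of L dB is a gain of −L dB): F_i = 10^(NF_i/10), G_i = 10^(G_i,dB/10)
  Stage 1: F_1 = 10^(1.59/10) = 1.442, G_1 = 10^(23.9/10) = 245.5
  Stage 2: F_2 = 10^(5.92/10) = 3.908, G_2 = 10^(−3.46/10) = 0.4508
  Stage 3: F_3 = 10^(6.23/10) = 4.198, G_3 = 10^(24.9/10) = 309.0
Friis cascade:
  F = 1.442 + (3.908 − 1)/245.5 + (4.198 − 1)/110.7 = 1.483
NF = 10 log₁₀(1.483) = 1.71 dB

1.71 dB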